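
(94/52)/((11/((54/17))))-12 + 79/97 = -10.66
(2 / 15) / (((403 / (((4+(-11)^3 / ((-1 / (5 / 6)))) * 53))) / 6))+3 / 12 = 2837941 / 24180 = 117.37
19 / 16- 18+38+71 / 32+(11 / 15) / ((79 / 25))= 179273 / 7584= 23.64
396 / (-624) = -33 / 52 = -0.63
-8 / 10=-0.80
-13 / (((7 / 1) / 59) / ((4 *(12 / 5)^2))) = -441792 / 175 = -2524.53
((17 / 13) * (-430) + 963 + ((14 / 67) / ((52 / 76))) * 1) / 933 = 116423 / 270881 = 0.43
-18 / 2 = -9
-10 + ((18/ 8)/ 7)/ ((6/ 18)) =-253/ 28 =-9.04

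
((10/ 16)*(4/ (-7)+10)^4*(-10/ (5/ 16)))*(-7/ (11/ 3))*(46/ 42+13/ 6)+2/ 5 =11816090402/ 12005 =984264.09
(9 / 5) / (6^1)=3 / 10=0.30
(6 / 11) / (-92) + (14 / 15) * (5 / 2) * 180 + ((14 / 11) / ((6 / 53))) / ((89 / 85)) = 58192649 / 135102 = 430.73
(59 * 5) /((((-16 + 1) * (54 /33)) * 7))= -649 /378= -1.72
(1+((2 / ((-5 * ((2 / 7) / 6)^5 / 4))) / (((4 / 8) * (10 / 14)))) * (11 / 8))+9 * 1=-25158052.16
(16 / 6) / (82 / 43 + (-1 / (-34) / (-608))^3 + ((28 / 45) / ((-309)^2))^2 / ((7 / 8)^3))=1.40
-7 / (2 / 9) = -63 / 2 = -31.50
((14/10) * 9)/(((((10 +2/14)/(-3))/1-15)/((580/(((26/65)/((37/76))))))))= -7097895/14668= -483.90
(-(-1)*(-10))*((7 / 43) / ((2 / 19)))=-665 / 43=-15.47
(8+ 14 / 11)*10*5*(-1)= -5100 / 11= -463.64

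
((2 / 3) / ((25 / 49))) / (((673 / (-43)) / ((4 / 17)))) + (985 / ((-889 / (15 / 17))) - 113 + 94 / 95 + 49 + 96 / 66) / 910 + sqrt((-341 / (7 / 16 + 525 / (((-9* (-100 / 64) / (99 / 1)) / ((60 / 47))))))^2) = -236776114436780053 / 14709235706971355550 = -0.02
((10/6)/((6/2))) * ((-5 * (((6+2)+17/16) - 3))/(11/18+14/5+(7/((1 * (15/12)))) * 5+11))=-12125/30536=-0.40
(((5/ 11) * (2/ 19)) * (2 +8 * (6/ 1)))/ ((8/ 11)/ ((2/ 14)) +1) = 500/ 1273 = 0.39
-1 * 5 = -5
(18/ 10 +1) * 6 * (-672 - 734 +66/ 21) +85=-23483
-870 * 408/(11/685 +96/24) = -81049200/917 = -88385.17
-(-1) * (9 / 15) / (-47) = -3 / 235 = -0.01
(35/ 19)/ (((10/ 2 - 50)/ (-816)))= 1904/ 57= 33.40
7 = 7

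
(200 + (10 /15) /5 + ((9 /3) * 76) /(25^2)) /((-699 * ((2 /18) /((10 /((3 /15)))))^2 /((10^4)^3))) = -13533624000000000000 /233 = -58084223175965665.24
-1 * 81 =-81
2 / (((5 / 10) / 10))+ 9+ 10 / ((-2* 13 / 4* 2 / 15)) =37.46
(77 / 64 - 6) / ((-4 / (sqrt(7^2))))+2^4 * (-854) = -3495835 / 256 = -13655.61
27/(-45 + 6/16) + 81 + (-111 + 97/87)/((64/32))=263509/10353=25.45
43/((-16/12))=-129/4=-32.25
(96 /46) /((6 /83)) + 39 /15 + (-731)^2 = 61455134 /115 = 534392.47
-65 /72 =-0.90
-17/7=-2.43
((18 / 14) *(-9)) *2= -162 / 7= -23.14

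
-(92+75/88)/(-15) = 8171/1320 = 6.19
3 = 3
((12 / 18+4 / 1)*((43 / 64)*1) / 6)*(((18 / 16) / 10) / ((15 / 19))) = 5719 / 76800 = 0.07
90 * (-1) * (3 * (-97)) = 26190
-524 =-524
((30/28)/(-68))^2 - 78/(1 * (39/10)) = -18125855/906304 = -20.00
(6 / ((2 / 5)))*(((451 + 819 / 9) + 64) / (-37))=-9090 / 37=-245.68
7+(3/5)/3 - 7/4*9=-171/20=-8.55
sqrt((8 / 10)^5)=32* sqrt(5) / 125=0.57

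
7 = 7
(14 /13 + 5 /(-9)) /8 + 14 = 13165 /936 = 14.07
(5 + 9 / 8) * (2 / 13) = 0.94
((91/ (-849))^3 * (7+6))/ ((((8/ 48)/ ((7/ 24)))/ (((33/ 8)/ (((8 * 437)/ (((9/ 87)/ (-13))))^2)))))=-4463459/ 7455008253760968704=-0.00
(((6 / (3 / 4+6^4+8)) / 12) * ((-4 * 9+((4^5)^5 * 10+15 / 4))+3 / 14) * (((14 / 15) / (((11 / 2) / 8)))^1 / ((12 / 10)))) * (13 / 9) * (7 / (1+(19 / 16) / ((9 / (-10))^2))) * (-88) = -7344109984345594340608 / 4169981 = -1761185478865633.76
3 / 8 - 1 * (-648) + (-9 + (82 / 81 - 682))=-26965 / 648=-41.61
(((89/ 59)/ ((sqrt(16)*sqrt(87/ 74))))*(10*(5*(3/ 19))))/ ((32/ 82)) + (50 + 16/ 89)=91225*sqrt(6438)/ 1040288 + 4466/ 89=57.22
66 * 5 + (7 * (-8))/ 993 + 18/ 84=4589855/ 13902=330.16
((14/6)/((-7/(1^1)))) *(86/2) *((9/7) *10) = -1290/7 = -184.29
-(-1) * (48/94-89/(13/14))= -58250/611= -95.34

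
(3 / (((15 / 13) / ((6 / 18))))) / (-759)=-13 / 11385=-0.00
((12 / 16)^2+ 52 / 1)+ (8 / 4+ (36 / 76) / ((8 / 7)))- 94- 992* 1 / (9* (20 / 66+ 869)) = -1024258891 / 26162544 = -39.15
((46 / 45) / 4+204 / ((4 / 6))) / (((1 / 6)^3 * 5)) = 330756 / 25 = 13230.24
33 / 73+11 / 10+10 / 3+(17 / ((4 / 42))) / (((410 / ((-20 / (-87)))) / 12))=6.09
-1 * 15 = -15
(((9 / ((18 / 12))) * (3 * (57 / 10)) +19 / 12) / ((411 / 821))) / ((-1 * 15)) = -5132071 / 369900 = -13.87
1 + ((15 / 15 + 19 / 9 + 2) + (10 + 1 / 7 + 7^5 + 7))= 1060306 / 63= 16830.25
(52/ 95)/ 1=52/ 95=0.55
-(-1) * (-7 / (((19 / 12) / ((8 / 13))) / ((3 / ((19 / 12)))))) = -24192 / 4693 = -5.15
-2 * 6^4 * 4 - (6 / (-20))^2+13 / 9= -9329981 / 900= -10366.65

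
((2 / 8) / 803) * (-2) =-1 / 1606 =-0.00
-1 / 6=-0.17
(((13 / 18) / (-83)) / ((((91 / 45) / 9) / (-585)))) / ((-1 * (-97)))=26325 / 112714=0.23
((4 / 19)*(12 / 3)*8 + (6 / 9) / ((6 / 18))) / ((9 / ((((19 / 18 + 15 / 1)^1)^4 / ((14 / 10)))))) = 2894939338015 / 62828136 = 46077.12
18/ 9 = 2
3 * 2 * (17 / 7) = 102 / 7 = 14.57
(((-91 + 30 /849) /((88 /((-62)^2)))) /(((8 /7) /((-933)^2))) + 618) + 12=-150745300366689 /49808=-3026527874.37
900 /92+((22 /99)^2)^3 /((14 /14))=119575697 /12223143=9.78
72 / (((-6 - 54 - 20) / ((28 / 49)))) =-0.51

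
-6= -6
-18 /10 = -9 /5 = -1.80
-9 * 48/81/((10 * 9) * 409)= -8/55215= -0.00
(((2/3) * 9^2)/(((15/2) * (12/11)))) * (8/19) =264/95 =2.78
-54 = -54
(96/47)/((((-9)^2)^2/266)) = 8512/102789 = 0.08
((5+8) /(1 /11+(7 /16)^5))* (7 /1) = 80740352 /94881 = 850.96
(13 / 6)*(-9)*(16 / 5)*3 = -936 / 5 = -187.20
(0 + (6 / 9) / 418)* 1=1 / 627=0.00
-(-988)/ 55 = 988/ 55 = 17.96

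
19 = 19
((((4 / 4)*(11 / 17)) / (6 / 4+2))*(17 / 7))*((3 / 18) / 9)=11 / 1323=0.01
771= 771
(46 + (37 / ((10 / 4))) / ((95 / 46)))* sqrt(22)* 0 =0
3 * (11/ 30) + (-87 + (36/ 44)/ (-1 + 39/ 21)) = -84.95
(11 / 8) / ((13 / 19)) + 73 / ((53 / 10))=86997 / 5512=15.78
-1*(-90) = 90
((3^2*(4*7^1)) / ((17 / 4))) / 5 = 1008 / 85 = 11.86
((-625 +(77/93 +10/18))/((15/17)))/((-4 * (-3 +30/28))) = -20704691/225990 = -91.62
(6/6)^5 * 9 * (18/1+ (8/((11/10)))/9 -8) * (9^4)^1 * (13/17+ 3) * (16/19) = 7188756480/3553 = 2023292.00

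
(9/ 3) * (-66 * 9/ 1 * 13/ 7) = -23166/ 7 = -3309.43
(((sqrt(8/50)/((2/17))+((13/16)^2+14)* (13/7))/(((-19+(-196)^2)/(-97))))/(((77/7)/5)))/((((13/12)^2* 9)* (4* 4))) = -26617673/127913001216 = -0.00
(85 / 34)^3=125 / 8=15.62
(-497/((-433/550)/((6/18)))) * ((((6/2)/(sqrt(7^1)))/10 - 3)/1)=-273350/433 + 3905 * sqrt(7)/433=-607.43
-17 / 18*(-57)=323 / 6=53.83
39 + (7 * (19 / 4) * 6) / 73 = 41.73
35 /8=4.38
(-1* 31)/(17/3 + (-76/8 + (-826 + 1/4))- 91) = 372/11047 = 0.03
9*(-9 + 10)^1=9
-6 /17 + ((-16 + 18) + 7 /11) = 427 /187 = 2.28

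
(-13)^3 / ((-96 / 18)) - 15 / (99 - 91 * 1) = 6561 / 16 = 410.06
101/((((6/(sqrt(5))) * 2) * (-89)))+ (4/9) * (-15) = -6.88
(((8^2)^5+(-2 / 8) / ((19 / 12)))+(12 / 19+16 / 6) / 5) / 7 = 306016419983 / 1995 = 153391689.21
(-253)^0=1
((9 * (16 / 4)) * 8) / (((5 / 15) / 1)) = 864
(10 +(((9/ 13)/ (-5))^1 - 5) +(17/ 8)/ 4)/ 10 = 0.54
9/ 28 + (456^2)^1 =207936.32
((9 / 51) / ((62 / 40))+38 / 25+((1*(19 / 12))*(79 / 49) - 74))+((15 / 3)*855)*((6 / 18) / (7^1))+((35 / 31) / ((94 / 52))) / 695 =6769604516779 / 50610497700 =133.76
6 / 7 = 0.86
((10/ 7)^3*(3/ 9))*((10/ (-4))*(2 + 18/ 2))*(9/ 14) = -41250/ 2401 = -17.18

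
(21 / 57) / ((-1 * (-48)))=7 / 912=0.01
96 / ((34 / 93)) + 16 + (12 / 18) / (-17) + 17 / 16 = 228163 / 816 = 279.61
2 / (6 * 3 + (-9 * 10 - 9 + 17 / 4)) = -8 / 307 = -0.03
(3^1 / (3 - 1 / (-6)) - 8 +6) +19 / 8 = 201 / 152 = 1.32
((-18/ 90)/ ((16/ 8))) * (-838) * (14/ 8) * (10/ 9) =2933/ 18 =162.94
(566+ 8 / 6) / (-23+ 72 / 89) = -151478 / 5925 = -25.57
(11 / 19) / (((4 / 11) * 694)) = 121 / 52744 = 0.00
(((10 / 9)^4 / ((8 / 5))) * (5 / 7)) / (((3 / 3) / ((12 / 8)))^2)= 15625 / 10206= 1.53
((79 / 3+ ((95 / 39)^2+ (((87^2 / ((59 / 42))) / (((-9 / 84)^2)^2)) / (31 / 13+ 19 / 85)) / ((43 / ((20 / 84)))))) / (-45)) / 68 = -241422932842163 / 8507561415210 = -28.38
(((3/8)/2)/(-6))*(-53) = 53/32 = 1.66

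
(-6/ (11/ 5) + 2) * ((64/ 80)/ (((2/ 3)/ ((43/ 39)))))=-688/ 715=-0.96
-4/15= -0.27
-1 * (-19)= 19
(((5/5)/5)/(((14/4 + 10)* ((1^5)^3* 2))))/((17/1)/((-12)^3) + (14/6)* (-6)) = -64/121045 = -0.00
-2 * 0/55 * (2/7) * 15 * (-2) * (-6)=0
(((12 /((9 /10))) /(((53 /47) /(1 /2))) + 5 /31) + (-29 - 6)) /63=-142580 /310527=-0.46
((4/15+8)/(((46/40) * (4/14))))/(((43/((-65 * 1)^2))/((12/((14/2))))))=4237.82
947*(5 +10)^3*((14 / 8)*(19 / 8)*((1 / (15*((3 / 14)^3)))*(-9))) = -3240089475 / 4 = -810022368.75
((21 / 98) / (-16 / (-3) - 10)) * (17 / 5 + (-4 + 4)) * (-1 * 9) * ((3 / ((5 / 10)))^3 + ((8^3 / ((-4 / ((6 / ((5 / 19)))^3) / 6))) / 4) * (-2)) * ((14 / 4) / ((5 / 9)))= 40290697.89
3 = 3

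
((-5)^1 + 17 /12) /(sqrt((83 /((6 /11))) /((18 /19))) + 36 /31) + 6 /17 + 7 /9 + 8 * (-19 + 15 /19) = -6945141188239 /48054160593-41323 * sqrt(52041) /33060998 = -144.81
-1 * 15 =-15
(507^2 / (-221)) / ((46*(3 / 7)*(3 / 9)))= -138411 / 782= -177.00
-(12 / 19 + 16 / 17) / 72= -127 / 5814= -0.02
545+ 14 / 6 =1642 / 3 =547.33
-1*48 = -48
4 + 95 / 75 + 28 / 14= 109 / 15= 7.27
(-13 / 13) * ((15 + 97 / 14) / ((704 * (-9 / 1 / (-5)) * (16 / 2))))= -1535 / 709632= -0.00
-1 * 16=-16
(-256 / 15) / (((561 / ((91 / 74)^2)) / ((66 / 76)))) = -264992 / 6632805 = -0.04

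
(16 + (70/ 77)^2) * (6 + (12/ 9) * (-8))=-28504/ 363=-78.52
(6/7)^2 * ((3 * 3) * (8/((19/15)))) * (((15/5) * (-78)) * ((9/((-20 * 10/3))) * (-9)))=-55269864/4655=-11873.23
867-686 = 181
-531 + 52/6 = -1567/3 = -522.33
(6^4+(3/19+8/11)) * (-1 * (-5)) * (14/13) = 18973430/2717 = 6983.23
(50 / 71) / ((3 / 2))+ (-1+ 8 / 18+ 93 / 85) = 54752 / 54315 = 1.01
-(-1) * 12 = 12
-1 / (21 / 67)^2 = -10.18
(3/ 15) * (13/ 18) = 13/ 90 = 0.14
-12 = -12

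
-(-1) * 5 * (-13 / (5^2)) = -13 / 5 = -2.60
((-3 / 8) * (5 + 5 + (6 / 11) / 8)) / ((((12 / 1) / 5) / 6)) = -6645 / 704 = -9.44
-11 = -11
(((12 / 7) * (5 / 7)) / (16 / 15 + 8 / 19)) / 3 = 1425 / 5194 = 0.27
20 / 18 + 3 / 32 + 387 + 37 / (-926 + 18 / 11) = 142086961 / 366048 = 388.16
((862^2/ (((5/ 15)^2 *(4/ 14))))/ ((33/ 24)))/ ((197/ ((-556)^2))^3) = 5531766270650393088688128/ 84099103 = 65776757103466288.92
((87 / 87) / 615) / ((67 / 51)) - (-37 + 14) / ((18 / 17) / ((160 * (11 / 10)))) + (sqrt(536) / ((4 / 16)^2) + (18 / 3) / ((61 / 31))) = 32 * sqrt(134) + 28851228403 / 7540515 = 4196.59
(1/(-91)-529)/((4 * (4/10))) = -60175/182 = -330.63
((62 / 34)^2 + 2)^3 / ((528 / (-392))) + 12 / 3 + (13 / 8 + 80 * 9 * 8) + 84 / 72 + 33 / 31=1117245111043571 / 197541864696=5655.74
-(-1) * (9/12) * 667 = 2001/4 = 500.25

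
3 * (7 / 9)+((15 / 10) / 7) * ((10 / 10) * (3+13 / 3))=82 / 21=3.90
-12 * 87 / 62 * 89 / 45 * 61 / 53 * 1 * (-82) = 25820324 / 8215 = 3143.07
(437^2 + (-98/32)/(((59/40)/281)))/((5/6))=67396491/295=228462.68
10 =10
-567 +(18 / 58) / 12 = -65769 / 116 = -566.97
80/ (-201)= -80/ 201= -0.40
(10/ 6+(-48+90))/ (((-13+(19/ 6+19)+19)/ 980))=1519.29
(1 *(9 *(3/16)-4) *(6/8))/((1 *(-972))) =37/20736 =0.00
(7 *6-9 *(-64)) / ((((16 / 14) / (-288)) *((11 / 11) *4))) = -38934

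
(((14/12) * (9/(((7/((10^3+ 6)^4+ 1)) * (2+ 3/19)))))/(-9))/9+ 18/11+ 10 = -8789575616.48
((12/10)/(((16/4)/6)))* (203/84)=87/20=4.35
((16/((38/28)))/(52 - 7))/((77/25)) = 160/1881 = 0.09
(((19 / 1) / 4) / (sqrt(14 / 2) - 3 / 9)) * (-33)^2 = 62073 / 248 + 186219 * sqrt(7) / 248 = 2236.94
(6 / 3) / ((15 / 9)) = 6 / 5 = 1.20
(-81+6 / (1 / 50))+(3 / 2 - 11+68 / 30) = 6353 / 30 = 211.77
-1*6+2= -4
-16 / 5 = -3.20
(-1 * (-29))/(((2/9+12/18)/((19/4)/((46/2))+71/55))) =48.85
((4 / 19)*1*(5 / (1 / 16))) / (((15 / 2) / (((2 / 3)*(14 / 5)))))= 3584 / 855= 4.19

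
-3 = -3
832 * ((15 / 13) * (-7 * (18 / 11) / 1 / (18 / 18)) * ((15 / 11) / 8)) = -226800 / 121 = -1874.38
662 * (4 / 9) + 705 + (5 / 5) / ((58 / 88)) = 261193 / 261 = 1000.74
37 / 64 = 0.58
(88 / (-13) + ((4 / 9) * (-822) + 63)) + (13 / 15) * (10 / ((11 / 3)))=-131591 / 429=-306.74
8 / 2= 4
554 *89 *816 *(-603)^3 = -8821488383224992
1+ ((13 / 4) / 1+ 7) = 11.25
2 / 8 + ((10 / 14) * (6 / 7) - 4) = -615 / 196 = -3.14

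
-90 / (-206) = 45 / 103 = 0.44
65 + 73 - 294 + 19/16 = -2477/16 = -154.81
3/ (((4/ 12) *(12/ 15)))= 11.25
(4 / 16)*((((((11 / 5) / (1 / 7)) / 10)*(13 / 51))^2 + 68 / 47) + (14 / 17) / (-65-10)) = 0.40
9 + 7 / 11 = 106 / 11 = 9.64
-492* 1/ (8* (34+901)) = -123/ 1870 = -0.07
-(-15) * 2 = 30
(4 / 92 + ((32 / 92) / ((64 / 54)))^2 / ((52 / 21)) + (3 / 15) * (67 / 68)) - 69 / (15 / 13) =-59.52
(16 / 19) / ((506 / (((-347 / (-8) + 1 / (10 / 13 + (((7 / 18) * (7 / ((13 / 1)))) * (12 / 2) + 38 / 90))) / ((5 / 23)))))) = 62698 / 187055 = 0.34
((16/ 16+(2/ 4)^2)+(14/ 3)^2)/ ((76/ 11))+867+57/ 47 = 112073809/ 128592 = 871.55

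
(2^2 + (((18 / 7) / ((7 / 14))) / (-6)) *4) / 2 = 2 / 7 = 0.29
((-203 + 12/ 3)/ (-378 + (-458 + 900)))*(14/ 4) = -10.88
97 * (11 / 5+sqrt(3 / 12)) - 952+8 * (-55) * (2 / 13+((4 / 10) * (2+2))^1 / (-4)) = -75633 / 130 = -581.79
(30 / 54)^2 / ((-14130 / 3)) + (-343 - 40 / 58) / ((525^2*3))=-32607367 / 67765713750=-0.00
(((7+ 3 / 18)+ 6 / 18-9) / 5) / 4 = -3 / 40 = -0.08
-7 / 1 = -7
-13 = -13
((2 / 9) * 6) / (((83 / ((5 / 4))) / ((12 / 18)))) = 10 / 747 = 0.01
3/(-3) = -1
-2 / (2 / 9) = -9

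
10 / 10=1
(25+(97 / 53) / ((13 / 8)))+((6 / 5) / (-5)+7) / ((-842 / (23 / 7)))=2649769207 / 101524150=26.10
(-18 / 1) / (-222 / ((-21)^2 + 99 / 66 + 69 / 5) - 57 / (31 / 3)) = 848718 / 283031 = 3.00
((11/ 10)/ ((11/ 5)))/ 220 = 1/ 440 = 0.00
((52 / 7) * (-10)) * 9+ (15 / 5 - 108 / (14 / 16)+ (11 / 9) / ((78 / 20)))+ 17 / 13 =-276370 / 351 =-787.38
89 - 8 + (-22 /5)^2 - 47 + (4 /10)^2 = 1338 /25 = 53.52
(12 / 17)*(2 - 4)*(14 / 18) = -56 / 51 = -1.10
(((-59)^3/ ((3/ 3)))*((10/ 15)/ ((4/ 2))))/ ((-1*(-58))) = -205379/ 174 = -1180.34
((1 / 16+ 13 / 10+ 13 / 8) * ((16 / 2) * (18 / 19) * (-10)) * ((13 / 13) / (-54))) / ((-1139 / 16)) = -3824 / 64923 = -0.06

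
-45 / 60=-3 / 4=-0.75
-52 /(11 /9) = -468 /11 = -42.55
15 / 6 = 5 / 2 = 2.50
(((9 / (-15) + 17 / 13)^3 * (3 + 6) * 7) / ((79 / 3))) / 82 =9198252 / 889510375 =0.01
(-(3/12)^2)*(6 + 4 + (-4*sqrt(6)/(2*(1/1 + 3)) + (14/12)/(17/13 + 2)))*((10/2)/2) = -13355/8256 + 5*sqrt(6)/64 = -1.43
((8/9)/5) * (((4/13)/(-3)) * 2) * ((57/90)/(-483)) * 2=1216/12714975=0.00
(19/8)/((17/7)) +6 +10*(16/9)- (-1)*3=33973/1224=27.76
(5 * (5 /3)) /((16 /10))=125 /24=5.21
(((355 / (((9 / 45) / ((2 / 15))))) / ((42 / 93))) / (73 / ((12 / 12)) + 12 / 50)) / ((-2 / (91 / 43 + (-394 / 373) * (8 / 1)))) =27950774125 / 1233431178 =22.66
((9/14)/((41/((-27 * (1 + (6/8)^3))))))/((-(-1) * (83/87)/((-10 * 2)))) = 1374165/108896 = 12.62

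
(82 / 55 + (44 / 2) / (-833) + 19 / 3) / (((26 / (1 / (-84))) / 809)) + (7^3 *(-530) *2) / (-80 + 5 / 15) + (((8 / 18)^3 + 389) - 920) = 23418861261038237 / 5811182296920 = 4029.96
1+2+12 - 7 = 8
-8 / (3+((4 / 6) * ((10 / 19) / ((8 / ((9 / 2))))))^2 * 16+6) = -1444 / 1737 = -0.83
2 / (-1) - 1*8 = -10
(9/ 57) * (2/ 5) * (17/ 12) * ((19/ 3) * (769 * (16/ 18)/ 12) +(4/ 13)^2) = 41988419/ 1300455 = 32.29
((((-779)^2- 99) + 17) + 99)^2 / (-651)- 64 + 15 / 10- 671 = -35074010445 / 62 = -565709845.89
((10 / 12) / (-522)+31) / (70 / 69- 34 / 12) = -2233001 / 131022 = -17.04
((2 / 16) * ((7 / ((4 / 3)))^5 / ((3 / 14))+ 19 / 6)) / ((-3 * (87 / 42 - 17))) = 200154997 / 3852288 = 51.96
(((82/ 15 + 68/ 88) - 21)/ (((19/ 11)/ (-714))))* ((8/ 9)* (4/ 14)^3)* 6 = 10599296/ 13965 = 758.99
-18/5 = -3.60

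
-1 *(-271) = 271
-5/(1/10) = -50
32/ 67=0.48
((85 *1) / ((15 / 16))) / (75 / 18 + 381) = 544 / 2311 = 0.24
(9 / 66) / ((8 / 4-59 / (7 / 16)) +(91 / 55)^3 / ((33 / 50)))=-419265 / 387383912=-0.00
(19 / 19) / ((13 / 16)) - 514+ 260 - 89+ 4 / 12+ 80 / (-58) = -342.82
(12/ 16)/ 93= 1/ 124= 0.01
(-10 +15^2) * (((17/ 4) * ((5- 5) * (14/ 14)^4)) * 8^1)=0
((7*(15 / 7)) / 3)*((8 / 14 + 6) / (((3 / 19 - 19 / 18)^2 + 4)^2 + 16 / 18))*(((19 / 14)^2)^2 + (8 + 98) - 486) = -2845204869928870170 / 5514755599982839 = -515.93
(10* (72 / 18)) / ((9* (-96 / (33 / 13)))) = -55 / 468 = -0.12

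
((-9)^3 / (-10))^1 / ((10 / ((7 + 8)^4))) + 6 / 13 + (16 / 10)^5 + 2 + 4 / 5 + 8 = 59975174561 / 162500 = 369078.00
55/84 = 0.65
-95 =-95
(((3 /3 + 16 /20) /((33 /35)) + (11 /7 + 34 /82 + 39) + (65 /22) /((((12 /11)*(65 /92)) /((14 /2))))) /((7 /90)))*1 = 19811955 /22099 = 896.51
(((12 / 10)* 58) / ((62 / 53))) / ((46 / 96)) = 124.17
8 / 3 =2.67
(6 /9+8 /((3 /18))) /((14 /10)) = 730 /21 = 34.76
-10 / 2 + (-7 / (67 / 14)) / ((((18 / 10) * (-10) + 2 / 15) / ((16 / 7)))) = -21605 / 4489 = -4.81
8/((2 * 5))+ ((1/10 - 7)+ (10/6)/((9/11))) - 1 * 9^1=-3527/270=-13.06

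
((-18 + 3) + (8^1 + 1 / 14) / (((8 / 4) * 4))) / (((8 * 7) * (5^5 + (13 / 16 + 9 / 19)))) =-29773 / 372553272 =-0.00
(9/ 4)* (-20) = -45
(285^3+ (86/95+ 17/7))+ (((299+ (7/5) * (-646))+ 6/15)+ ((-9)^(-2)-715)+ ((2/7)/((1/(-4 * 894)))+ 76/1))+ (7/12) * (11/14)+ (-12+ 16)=9974447966521/430920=23146867.09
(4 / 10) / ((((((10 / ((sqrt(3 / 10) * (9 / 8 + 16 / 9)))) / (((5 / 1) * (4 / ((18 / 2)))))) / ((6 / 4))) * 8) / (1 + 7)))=209 * sqrt(30) / 5400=0.21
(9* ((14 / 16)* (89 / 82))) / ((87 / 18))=16821 / 9512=1.77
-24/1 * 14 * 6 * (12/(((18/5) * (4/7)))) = -11760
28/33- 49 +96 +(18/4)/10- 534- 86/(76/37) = -6615727/12540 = -527.57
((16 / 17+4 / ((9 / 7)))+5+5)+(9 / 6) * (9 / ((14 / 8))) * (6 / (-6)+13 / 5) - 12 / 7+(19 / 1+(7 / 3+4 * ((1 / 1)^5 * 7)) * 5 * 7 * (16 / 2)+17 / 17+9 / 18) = 91447487 / 10710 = 8538.51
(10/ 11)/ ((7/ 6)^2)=360/ 539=0.67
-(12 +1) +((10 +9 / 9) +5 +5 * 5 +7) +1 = 36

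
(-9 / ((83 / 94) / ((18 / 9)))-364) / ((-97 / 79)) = 2520416 / 8051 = 313.06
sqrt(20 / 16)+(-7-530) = -537+sqrt(5) / 2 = -535.88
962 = 962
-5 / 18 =-0.28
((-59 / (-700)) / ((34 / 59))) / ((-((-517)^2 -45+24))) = -3481 / 6360978400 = -0.00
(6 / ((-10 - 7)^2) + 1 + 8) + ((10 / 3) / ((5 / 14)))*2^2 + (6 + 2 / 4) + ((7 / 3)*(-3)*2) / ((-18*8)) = 1101811 / 20808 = 52.95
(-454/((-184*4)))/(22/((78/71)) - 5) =8853/215648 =0.04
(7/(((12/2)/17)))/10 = 119/60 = 1.98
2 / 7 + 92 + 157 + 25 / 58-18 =94077 / 406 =231.72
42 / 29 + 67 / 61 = 4505 / 1769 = 2.55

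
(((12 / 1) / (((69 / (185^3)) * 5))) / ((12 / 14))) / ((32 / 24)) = 8864275 / 46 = 192701.63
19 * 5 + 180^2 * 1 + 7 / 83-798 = 2630858 / 83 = 31697.08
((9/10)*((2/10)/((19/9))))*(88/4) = 1.88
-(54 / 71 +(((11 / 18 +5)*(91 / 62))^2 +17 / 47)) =-286555575817 / 4156086672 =-68.95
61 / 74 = 0.82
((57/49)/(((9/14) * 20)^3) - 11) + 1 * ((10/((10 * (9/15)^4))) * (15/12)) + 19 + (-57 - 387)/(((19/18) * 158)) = 5465084383/364743000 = 14.98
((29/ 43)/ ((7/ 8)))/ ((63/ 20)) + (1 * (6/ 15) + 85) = 8120401/ 94815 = 85.64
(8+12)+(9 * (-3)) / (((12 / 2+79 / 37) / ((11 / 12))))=20417 / 1204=16.96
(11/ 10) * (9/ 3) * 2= 33/ 5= 6.60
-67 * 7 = -469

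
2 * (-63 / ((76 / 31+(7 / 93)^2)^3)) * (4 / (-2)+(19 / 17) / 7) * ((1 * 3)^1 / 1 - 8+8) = 7651305909467874 / 163196051941709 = 46.88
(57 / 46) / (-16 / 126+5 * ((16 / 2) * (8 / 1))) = 3591 / 926992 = 0.00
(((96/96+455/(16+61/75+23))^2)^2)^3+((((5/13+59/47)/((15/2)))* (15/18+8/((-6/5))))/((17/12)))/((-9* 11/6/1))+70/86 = 100578328100243261440488201078416153091194601981618861947287985/7405428066865148989172019550813761408781347852288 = 13581703473735.84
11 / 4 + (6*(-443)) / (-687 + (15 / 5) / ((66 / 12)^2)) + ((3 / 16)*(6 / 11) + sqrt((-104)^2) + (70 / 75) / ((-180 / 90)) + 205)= 768604691 / 2438040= 315.26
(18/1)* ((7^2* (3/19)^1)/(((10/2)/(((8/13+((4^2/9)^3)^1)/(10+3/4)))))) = 4631872/286767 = 16.15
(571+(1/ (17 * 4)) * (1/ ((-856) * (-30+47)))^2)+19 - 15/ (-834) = 1180957682102539/ 2001562174208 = 590.02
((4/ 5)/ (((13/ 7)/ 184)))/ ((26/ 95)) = 48944/ 169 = 289.61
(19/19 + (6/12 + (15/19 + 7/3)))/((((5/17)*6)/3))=8959/1140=7.86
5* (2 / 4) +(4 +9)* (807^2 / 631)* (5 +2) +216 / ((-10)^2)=2963329973 / 31550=93924.88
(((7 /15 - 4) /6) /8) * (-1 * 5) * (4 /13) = 53 /468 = 0.11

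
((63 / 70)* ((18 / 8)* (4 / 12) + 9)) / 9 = 39 / 40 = 0.98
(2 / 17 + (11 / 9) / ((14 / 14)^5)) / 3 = 205 / 459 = 0.45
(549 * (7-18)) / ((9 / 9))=-6039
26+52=78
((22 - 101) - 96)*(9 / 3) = -525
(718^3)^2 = 137008233063797824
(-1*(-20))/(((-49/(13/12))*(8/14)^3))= -455/192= -2.37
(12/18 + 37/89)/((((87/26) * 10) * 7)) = 3757/813015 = 0.00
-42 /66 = -7 /11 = -0.64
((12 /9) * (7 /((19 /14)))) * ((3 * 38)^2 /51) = 29792 /17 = 1752.47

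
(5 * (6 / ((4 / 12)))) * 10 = 900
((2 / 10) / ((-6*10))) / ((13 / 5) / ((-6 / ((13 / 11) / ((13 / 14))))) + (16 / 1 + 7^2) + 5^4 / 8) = -22 / 940985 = -0.00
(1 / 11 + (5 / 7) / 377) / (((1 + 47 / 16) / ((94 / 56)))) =0.04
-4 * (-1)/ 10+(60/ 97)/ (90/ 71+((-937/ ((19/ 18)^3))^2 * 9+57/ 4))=4935791825223103194/ 12339476222800206985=0.40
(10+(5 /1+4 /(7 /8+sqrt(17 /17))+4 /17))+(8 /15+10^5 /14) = 2556391 /357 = 7160.76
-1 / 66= -0.02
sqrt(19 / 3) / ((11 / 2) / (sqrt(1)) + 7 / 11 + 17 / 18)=33*sqrt(57) / 701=0.36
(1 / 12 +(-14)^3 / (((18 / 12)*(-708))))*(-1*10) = -28325 / 1062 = -26.67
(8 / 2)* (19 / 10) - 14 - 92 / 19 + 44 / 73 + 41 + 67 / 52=11413297 / 360620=31.65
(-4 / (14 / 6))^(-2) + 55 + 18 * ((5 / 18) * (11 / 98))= 394441 / 7056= 55.90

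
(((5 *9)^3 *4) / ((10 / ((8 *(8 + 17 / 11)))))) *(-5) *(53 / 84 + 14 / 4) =-632407500 / 11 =-57491590.91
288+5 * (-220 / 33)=764 / 3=254.67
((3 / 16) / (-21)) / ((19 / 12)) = -3 / 532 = -0.01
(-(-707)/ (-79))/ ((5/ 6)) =-4242/ 395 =-10.74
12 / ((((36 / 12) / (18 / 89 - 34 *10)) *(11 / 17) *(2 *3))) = -1028228 / 2937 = -350.09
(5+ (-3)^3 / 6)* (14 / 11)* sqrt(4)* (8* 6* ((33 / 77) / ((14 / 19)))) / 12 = 228 / 77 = 2.96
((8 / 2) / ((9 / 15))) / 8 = 5 / 6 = 0.83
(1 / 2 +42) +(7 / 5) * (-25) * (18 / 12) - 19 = -29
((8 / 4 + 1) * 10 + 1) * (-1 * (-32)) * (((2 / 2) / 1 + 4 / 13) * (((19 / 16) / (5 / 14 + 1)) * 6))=88536 / 13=6810.46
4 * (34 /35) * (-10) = -272 /7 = -38.86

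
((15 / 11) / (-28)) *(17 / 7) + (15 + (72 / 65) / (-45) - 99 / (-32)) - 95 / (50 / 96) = -921836099 / 5605600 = -164.45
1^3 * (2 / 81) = 2 / 81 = 0.02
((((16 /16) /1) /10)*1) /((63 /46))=23 /315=0.07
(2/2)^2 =1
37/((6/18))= 111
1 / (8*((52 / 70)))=0.17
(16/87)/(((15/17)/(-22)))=-5984/1305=-4.59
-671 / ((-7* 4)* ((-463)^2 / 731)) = 0.08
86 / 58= 43 / 29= 1.48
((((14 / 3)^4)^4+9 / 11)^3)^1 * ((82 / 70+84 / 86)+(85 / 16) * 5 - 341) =-20680802558993273605205987407484340196208258035930734390329984275 / 511310557701288167985090892656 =-40446656630695211473100320000000000.00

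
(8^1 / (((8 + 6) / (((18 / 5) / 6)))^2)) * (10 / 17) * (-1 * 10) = -72 / 833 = -0.09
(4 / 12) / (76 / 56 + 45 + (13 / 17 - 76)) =-0.01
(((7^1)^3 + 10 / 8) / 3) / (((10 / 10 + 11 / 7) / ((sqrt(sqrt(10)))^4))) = 1785 / 4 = 446.25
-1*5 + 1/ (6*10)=-299/ 60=-4.98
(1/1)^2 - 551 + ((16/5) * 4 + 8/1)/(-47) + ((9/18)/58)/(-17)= -255086323/463420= -550.44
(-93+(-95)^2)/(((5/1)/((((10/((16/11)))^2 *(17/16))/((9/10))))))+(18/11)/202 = 127578390143/1279872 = 99680.59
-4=-4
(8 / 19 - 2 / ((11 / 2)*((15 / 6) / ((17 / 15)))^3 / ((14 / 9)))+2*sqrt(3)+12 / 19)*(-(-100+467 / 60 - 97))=2252131632133 / 11903203125+11353*sqrt(3) / 30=844.67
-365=-365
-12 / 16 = -3 / 4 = -0.75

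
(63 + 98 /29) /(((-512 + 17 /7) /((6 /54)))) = -13475 /930987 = -0.01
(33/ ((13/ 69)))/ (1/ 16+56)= 3.12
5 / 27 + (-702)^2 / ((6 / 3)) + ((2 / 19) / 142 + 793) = 9003590257 / 36423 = 247195.19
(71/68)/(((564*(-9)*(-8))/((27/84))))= 71/8590848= 0.00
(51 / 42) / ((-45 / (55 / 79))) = -187 / 9954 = -0.02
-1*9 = -9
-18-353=-371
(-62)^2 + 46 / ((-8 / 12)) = 3775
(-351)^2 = 123201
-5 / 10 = -1 / 2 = -0.50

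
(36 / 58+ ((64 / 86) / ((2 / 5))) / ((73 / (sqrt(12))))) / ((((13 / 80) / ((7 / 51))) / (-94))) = -56.29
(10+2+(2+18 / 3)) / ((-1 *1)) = -20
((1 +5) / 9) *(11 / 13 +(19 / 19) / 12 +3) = 613 / 234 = 2.62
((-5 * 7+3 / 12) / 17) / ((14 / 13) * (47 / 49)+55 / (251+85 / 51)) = -1.63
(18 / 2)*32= 288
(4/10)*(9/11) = 18/55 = 0.33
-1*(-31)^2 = -961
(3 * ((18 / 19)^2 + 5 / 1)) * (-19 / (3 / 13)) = -27677 / 19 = -1456.68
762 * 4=3048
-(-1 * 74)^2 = -5476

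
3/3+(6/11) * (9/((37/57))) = 3485/407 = 8.56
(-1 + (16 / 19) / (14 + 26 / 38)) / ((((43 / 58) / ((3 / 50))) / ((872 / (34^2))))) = -1662686 / 28892775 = -0.06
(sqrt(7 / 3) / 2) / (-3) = -sqrt(21) / 18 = -0.25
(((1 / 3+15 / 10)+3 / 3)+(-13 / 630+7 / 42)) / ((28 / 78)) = 24401 / 2940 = 8.30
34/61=0.56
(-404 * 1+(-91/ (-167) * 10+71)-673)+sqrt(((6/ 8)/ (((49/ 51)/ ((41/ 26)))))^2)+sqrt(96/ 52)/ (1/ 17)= -850453241/ 851032+34 * sqrt(78)/ 13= -976.22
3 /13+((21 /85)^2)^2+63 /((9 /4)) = 19160157628 /678608125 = 28.23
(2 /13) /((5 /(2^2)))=8 /65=0.12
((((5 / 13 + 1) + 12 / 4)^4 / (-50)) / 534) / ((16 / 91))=-24630669 / 312852800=-0.08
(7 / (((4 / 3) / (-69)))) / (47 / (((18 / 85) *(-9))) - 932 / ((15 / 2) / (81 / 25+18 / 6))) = 14671125 / 32403422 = 0.45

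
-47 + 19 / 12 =-45.42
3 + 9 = 12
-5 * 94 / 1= -470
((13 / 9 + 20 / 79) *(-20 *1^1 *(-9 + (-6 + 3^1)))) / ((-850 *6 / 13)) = -3692 / 3555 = -1.04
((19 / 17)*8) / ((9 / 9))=152 / 17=8.94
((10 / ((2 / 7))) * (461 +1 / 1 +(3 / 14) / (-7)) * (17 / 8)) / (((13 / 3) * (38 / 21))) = 34633845 / 7904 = 4381.81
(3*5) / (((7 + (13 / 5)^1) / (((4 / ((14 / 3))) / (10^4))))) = 3 / 22400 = 0.00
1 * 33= 33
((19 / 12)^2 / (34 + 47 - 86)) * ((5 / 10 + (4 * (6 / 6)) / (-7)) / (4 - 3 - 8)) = -361 / 70560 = -0.01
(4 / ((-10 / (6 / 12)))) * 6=-6 / 5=-1.20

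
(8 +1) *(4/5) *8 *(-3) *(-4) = 3456/5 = 691.20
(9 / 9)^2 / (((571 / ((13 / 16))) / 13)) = 169 / 9136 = 0.02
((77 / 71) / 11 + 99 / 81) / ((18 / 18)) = 844 / 639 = 1.32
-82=-82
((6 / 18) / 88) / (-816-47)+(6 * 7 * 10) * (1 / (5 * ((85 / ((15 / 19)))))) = 57413341 / 73589736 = 0.78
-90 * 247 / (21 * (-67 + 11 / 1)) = 3705 / 196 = 18.90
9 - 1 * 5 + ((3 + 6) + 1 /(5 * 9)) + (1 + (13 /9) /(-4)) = 2459 /180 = 13.66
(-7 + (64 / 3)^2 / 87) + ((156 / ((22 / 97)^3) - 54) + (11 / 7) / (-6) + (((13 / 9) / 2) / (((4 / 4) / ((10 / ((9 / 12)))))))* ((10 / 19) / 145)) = 1845613123306 / 138609009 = 13315.25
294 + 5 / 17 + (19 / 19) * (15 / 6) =10091 / 34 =296.79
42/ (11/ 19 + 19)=133/ 62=2.15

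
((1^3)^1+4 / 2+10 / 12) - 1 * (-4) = 47 / 6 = 7.83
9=9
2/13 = 0.15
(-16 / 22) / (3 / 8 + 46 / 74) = -2368 / 3245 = -0.73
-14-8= -22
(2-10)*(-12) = 96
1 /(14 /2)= 0.14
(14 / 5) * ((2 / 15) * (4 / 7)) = 16 / 75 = 0.21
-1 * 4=-4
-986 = -986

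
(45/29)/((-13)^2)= 45/4901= 0.01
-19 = -19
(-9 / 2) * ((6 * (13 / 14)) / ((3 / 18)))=-1053 / 7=-150.43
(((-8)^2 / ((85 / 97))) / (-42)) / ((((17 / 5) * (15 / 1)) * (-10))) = 1552 / 455175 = 0.00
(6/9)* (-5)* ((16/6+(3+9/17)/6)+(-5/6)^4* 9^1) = -92965/3672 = -25.32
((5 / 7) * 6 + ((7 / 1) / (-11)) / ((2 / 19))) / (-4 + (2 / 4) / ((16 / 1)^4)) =17760256 / 40370099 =0.44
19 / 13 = 1.46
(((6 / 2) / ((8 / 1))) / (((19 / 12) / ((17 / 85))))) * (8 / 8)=9 / 190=0.05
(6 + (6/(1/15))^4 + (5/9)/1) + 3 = 590490086/9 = 65610009.56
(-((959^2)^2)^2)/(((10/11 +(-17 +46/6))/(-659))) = -15557800989757266396992838387/278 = -55963312912795922291341150.00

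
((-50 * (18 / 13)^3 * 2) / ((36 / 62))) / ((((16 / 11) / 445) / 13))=-1818246.30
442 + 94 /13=5840 /13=449.23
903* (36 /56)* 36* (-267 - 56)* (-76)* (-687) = -352433819448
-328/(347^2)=-328/120409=-0.00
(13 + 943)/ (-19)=-956/ 19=-50.32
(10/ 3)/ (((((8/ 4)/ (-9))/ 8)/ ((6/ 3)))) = -240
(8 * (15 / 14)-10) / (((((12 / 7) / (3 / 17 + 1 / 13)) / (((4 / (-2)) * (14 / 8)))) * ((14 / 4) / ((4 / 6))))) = 280 / 1989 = 0.14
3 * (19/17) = 57/17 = 3.35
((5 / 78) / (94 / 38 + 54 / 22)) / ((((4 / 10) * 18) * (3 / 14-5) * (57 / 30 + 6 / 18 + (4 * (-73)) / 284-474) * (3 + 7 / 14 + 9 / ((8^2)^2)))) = 27991040 / 122779868527251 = 0.00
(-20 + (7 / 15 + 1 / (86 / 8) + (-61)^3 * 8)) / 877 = -1171234499 / 565665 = -2070.54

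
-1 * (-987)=987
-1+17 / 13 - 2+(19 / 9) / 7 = -1139 / 819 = -1.39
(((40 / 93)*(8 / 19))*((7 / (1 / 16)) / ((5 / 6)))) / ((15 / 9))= 43008 / 2945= 14.60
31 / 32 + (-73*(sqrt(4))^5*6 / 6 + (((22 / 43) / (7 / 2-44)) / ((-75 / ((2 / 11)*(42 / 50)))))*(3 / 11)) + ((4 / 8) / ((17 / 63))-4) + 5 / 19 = -192797041736809 / 82500660000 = -2336.92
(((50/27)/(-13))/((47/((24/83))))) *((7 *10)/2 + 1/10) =-120/3901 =-0.03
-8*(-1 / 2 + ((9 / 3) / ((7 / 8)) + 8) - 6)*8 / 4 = -78.86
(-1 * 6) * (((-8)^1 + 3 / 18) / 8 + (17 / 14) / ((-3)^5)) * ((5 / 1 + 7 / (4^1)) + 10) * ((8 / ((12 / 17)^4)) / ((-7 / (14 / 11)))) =-13626033545 / 23514624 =-579.47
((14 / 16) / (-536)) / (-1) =0.00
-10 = -10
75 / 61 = 1.23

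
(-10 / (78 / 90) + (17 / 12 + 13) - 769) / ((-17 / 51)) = 119515 / 52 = 2298.37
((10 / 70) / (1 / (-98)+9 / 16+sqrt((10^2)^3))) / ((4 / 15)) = 420 / 784433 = 0.00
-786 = -786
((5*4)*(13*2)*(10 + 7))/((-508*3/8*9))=-17680/3429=-5.16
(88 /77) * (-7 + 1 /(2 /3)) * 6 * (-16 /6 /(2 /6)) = 301.71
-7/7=-1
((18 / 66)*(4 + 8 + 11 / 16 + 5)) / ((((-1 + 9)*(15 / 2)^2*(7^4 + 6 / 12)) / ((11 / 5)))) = 283 / 28818000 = 0.00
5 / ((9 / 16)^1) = 80 / 9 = 8.89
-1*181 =-181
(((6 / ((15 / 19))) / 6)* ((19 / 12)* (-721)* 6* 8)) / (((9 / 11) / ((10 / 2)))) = -11452364 / 27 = -424161.63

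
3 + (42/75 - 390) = -9661/25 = -386.44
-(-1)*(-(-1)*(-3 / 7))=-3 / 7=-0.43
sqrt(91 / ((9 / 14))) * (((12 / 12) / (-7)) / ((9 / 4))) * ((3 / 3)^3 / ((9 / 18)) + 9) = -44 * sqrt(26) / 27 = -8.31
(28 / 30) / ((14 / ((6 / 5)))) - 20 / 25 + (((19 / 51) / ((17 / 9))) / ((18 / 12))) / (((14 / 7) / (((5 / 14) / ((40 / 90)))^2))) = -15351597 / 22657600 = -0.68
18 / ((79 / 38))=684 / 79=8.66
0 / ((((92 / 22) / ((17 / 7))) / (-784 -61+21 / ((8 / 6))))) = 0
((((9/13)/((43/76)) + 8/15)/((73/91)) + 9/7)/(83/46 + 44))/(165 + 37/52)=2740354136/5984133082305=0.00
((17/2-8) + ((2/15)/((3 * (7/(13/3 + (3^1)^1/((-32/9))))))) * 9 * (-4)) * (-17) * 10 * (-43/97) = -91375/4074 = -22.43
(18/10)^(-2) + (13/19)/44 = 21953/67716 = 0.32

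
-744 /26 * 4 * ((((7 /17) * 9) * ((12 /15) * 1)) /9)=-41664 /1105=-37.70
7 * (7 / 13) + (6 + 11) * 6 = 1375 / 13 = 105.77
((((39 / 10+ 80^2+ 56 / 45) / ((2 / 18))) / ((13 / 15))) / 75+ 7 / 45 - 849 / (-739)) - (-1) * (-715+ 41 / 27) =2265621259 / 12969450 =174.69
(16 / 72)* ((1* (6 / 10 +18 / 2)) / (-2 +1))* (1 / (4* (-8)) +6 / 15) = -59 / 75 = -0.79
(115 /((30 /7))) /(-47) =-161 /282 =-0.57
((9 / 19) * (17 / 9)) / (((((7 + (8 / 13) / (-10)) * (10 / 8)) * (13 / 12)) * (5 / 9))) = 7344 / 42845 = 0.17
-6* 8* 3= -144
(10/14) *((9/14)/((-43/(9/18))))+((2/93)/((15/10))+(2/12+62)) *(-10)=-1462144135/2351412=-621.82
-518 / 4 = -259 / 2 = -129.50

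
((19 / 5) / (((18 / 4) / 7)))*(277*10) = 16373.78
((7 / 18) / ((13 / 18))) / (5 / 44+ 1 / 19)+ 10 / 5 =9466 / 1807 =5.24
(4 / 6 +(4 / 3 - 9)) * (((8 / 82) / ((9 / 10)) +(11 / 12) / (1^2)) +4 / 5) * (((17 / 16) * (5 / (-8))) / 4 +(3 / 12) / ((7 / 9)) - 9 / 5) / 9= 2.33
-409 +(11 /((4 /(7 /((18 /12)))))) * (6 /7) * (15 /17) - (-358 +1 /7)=-4931 /119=-41.44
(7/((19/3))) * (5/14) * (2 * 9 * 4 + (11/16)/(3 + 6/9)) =17325/608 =28.50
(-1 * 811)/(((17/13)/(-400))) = 4217200/17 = 248070.59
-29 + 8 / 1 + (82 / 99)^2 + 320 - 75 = 2202148 / 9801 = 224.69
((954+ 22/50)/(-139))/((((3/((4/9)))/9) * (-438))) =47722/2283075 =0.02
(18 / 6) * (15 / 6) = 15 / 2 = 7.50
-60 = -60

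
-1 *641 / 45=-641 / 45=-14.24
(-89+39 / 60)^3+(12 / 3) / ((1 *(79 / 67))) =-435847544377 / 632000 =-689632.19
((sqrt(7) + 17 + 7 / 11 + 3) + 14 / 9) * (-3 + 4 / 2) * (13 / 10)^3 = -4826809 / 99000 - 2197 * sqrt(7) / 1000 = -54.57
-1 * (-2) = 2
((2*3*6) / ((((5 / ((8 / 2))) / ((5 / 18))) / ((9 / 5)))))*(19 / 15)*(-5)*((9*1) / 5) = -4104 / 25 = -164.16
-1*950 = -950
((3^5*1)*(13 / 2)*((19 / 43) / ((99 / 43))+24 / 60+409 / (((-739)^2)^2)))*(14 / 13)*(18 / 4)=74322394446611934 / 16403648065255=4530.85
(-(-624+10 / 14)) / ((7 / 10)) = 43630 / 49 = 890.41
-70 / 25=-14 / 5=-2.80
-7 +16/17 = -103/17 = -6.06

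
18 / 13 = 1.38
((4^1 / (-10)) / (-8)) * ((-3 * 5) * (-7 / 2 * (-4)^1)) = -21 / 2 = -10.50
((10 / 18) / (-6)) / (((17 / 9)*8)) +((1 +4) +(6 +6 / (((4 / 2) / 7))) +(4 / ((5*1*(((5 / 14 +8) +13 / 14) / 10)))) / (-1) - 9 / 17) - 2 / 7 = 11256173 / 371280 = 30.32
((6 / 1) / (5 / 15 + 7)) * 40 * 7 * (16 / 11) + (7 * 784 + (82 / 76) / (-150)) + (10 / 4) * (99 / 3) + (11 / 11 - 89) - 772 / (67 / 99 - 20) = 7725945331457 / 1319396100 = 5855.67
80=80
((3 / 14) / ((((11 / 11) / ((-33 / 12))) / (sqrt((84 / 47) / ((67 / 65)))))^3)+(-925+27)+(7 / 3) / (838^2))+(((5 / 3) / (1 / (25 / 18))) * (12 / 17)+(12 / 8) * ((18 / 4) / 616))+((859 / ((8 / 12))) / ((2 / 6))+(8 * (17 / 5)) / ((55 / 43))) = 4948014728604091 / 1654627312800 - 778635 * sqrt(4298385) / 158659216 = 2980.24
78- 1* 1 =77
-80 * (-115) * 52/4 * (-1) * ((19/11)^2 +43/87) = -4378556000/10527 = -415935.78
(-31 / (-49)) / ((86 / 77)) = 341 / 602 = 0.57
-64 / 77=-0.83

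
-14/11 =-1.27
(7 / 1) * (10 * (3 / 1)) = 210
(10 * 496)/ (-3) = -4960/ 3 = -1653.33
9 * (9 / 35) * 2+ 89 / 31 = 8137 / 1085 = 7.50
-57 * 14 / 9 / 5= -266 / 15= -17.73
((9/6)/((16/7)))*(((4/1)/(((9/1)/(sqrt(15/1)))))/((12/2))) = 7*sqrt(15)/144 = 0.19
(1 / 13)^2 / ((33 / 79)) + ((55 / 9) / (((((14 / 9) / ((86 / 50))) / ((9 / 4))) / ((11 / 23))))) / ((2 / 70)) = 261168715 / 1026168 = 254.51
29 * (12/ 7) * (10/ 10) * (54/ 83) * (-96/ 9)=-200448/ 581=-345.01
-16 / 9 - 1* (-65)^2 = -38041 / 9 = -4226.78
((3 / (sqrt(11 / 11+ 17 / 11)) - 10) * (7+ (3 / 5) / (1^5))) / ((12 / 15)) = -95+ 57 * sqrt(77) / 28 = -77.14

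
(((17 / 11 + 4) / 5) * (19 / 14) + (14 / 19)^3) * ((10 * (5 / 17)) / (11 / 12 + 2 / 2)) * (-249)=-150333167340 / 206503913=-727.99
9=9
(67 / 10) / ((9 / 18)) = 67 / 5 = 13.40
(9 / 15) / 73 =3 / 365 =0.01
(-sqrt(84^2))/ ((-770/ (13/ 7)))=78/ 385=0.20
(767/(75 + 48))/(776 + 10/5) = 767/95694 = 0.01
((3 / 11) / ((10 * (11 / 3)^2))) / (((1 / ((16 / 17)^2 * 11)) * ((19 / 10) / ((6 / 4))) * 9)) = 1152 / 664411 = 0.00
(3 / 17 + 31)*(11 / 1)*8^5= 191037440 / 17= 11237496.47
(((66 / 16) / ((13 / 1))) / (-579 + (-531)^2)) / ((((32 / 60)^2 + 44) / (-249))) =-616275 / 97194595264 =-0.00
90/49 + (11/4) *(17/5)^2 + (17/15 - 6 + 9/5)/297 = 146765881/4365900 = 33.62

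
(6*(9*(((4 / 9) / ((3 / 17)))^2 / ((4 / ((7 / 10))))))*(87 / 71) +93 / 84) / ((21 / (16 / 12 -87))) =-1714125493 / 5635980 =-304.14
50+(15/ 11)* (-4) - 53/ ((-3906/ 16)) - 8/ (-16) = 1944751/ 42966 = 45.26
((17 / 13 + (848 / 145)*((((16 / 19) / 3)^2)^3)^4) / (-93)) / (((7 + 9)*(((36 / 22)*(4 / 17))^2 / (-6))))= 119260512915258828160268899999347528920975944372601 / 3352930600082762430898691285716809601540391266936320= 0.04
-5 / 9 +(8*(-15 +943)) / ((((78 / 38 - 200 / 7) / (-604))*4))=42272.25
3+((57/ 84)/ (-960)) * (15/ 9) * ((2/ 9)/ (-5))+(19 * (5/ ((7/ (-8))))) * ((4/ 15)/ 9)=-0.22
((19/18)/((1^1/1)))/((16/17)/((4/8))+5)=0.15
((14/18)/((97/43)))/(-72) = -301/62856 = -0.00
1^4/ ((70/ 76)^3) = 54872/ 42875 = 1.28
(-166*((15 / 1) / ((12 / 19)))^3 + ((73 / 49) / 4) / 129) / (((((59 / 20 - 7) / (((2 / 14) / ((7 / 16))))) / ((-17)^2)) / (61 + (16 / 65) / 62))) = 31959184382197530254 / 10110483747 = 3160994585.61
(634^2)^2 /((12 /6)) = 80784312968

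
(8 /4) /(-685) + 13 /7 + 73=358926 /4795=74.85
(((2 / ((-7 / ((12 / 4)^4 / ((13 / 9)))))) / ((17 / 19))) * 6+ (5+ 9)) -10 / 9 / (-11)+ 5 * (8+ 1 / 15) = -8118205 / 153153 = -53.01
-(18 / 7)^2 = -324 / 49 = -6.61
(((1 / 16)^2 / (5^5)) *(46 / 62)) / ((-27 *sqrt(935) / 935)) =-23 *sqrt(935) / 669600000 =-0.00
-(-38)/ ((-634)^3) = -19/ 127420052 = -0.00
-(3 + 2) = -5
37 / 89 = 0.42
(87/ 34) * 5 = 435/ 34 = 12.79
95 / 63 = 1.51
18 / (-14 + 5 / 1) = -2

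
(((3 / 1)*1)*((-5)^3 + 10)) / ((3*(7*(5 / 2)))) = -46 / 7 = -6.57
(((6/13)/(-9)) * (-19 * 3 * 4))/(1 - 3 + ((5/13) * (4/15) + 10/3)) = 57/7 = 8.14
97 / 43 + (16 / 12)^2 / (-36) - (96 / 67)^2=2398637 / 15635187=0.15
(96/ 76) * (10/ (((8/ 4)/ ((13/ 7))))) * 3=4680/ 133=35.19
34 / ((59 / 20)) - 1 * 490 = -28230 / 59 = -478.47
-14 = -14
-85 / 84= -1.01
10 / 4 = 5 / 2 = 2.50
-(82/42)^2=-1681/441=-3.81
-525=-525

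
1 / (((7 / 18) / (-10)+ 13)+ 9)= 180 / 3953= 0.05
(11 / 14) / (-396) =-1 / 504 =-0.00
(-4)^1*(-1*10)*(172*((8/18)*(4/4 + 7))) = 220160/9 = 24462.22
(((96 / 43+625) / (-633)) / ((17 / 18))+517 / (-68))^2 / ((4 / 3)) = 85484173266075 / 1522578309184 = 56.14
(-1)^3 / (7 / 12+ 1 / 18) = -36 / 23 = -1.57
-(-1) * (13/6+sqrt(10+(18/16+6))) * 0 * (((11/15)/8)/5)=0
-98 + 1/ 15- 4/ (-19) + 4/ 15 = -5555/ 57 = -97.46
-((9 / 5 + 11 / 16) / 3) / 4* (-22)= 2189 / 480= 4.56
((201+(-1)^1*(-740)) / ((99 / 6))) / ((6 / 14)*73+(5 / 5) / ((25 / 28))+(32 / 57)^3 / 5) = 1.76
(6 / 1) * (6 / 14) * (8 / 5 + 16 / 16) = 234 / 35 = 6.69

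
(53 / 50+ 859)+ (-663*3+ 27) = -55097 / 50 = -1101.94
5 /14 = 0.36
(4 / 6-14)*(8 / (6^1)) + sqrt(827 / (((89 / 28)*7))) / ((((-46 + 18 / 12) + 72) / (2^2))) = -160 / 9 + 16*sqrt(73603) / 4895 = -16.89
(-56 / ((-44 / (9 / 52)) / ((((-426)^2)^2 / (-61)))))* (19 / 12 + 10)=-12016624887918 / 8723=-1377579374.98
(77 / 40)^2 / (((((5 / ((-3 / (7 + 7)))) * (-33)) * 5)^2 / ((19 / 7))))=19 / 28000000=0.00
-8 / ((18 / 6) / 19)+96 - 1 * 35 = 31 / 3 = 10.33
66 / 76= 0.87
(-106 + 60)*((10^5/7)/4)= -1150000/7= -164285.71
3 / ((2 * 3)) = 1 / 2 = 0.50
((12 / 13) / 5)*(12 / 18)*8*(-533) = -2624 / 5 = -524.80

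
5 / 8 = 0.62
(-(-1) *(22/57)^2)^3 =113379904/34296447249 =0.00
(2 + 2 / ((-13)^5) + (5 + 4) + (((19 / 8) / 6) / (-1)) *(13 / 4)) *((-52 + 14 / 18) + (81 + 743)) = 7506.40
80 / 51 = 1.57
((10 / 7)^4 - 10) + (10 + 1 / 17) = 172401 / 40817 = 4.22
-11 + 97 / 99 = -992 / 99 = -10.02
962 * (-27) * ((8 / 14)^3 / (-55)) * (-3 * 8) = -2114.82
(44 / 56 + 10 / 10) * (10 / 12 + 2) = 425 / 84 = 5.06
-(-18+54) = -36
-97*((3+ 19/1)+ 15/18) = -13289/6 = -2214.83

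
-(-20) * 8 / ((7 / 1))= 160 / 7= 22.86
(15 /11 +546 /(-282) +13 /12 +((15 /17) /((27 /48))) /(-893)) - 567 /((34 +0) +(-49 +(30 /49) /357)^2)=0.28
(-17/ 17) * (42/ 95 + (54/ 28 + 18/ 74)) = -128631/ 49210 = -2.61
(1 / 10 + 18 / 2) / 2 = 4.55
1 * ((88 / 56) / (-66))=-1 / 42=-0.02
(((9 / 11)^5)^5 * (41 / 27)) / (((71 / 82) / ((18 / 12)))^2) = 16492749069903390756878110443 / 546177526606207842812866295291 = 0.03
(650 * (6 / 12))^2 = 105625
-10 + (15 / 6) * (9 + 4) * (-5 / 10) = -105 / 4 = -26.25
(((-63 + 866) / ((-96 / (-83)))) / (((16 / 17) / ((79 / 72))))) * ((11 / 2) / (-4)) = -1112.88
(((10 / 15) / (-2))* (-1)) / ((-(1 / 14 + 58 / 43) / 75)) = -3010 / 171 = -17.60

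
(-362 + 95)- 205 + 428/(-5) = -2788/5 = -557.60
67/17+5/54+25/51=4153/918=4.52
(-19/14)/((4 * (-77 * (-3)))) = -19/12936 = -0.00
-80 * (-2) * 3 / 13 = 480 / 13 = 36.92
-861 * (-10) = 8610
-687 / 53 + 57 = 2334 / 53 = 44.04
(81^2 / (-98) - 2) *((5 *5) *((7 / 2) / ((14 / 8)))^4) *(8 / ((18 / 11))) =-59461600 / 441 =-134833.56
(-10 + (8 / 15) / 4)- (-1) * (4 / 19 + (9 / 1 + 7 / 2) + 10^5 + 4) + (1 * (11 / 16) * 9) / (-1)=456002993 / 4560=100000.66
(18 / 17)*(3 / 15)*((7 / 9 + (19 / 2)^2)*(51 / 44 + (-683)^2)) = 67262283059 / 7480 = 8992283.83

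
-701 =-701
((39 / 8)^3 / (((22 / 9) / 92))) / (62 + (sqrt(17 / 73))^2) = 896369409 / 12793088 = 70.07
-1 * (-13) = 13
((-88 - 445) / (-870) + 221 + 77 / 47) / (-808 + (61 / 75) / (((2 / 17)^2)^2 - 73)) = -278290140477135 / 1007214269898206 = -0.28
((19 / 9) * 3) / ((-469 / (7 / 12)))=-0.01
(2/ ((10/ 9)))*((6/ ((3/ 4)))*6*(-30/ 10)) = -1296/ 5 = -259.20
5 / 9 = 0.56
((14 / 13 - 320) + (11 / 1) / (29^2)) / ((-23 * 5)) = 2.77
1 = 1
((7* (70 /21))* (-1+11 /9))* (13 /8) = 455 /54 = 8.43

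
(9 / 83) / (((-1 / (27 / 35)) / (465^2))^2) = 3016946912.72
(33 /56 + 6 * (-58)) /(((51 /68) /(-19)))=123215 /14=8801.07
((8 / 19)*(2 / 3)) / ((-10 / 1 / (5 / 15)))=-8 / 855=-0.01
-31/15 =-2.07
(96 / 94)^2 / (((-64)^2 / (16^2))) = 144 / 2209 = 0.07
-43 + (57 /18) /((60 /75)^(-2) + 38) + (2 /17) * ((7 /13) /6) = -18008174 /419679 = -42.91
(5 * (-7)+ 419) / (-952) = -48 / 119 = -0.40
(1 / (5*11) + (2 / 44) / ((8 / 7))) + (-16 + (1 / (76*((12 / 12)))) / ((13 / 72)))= -3449323 / 217360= -15.87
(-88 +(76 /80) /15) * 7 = -184667 /300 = -615.56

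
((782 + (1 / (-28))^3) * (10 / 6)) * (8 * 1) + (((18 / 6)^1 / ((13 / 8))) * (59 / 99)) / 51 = 10426.69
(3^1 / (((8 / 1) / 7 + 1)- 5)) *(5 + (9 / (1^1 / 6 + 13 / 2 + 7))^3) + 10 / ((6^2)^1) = -32702191 / 6202890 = -5.27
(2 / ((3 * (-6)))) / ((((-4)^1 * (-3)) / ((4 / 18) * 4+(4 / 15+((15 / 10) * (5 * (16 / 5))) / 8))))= -187 / 4860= -0.04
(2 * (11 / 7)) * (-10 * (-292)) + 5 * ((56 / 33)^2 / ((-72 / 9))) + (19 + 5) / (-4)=9169.34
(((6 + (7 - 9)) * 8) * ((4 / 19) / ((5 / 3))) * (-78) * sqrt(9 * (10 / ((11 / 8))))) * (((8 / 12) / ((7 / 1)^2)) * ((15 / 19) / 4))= -179712 * sqrt(55) / 194579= -6.85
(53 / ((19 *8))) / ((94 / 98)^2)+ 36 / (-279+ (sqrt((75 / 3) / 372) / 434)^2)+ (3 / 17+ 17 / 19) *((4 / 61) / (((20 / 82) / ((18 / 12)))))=23209702251098069683 / 34034131000672771240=0.68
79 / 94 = 0.84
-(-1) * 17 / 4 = 17 / 4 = 4.25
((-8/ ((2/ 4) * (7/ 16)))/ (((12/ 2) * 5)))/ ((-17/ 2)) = 256/ 1785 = 0.14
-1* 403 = -403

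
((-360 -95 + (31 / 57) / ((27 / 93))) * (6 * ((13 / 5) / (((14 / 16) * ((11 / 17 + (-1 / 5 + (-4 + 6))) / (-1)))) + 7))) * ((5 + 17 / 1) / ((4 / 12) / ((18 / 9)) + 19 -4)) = -276155352 / 12103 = -22817.10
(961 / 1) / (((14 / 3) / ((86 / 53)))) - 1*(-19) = 131018 / 371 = 353.15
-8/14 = -4/7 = -0.57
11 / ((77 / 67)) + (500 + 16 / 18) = 32159 / 63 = 510.46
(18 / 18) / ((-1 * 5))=-1 / 5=-0.20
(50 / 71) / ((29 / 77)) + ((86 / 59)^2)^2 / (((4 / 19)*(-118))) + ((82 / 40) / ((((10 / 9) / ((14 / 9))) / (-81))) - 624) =-125826382565325927 / 147202913164100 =-854.78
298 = 298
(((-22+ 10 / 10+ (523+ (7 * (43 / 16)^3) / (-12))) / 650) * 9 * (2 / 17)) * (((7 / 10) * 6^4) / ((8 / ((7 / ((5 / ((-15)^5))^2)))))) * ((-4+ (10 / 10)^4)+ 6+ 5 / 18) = 347385193564264734375 / 7241728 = 47969931149618.54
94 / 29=3.24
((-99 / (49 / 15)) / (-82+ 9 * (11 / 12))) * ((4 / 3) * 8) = 12672 / 2891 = 4.38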